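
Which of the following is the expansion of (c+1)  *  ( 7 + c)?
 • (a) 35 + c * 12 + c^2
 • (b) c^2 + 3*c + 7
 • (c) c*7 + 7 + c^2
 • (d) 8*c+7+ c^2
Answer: d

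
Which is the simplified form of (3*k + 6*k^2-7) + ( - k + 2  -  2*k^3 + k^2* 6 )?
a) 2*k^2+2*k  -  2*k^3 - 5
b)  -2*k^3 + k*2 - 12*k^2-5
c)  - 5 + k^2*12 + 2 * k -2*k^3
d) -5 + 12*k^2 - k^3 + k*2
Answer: c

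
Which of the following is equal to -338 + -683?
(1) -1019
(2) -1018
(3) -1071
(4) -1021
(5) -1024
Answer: 4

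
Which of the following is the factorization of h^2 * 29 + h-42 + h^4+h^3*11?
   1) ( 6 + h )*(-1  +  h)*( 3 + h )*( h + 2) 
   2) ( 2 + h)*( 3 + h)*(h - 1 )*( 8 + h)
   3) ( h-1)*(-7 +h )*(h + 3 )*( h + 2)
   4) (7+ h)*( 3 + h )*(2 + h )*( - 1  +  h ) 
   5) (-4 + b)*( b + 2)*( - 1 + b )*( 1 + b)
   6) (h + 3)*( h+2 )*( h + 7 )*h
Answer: 4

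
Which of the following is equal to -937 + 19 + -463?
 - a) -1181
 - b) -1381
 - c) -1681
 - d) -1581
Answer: b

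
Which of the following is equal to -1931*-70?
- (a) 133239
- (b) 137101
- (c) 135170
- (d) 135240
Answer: c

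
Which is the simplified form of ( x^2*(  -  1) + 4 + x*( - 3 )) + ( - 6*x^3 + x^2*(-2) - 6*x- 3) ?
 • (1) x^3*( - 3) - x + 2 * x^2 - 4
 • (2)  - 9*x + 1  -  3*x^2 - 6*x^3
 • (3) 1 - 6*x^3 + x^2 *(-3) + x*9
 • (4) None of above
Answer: 2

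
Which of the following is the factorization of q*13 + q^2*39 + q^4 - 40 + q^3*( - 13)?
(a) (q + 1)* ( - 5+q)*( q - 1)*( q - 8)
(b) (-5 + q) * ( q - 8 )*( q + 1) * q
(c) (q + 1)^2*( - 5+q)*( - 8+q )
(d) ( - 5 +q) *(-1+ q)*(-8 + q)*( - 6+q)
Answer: a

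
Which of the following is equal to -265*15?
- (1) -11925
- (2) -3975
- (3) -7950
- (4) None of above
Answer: 2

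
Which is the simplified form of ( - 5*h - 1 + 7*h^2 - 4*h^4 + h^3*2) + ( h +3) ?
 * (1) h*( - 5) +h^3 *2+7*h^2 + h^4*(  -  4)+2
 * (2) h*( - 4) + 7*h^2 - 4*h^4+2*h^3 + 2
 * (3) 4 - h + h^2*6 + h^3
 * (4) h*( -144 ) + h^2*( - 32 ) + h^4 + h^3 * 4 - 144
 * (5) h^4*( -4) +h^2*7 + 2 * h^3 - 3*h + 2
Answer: 2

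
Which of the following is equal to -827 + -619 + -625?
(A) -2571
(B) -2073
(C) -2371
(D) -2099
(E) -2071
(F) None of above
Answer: E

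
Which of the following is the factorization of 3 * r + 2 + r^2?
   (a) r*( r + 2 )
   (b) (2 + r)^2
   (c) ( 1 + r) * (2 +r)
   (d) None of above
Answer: c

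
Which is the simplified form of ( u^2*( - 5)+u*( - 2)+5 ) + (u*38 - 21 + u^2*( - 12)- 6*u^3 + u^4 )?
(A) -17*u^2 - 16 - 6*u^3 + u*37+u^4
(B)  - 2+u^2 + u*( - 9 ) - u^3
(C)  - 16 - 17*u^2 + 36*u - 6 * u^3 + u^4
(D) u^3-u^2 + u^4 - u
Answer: C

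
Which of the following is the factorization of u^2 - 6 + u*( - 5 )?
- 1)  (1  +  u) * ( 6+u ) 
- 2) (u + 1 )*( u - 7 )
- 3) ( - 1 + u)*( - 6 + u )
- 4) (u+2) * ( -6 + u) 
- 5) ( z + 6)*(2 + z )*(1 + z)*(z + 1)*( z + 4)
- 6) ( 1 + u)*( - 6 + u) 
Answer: 6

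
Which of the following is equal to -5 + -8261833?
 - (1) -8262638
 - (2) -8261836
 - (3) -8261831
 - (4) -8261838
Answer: 4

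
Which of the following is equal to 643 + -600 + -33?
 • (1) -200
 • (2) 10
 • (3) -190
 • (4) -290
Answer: 2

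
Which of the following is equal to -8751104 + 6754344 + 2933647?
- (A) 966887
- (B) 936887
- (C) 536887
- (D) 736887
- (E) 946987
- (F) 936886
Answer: B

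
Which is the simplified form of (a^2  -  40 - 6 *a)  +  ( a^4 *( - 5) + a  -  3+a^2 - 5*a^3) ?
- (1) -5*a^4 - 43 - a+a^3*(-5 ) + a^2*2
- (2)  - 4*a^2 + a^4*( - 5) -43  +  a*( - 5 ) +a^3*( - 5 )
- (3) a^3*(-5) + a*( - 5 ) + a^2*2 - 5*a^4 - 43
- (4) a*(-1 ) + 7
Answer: 3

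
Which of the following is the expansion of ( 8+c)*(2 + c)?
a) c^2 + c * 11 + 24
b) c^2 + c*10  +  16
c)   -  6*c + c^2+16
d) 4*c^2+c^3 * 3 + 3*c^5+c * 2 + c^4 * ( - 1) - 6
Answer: b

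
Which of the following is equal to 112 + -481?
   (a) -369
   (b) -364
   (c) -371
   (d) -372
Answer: a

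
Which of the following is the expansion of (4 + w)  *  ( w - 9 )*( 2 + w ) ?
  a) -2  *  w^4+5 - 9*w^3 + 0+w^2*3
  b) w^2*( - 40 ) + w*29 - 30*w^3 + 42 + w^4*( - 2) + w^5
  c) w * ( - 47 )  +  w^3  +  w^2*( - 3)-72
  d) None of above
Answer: d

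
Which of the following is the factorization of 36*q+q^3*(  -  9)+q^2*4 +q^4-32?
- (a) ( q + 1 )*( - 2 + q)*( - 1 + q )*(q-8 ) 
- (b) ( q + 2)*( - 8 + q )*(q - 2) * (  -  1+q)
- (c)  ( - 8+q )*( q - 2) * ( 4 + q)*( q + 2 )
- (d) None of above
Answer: b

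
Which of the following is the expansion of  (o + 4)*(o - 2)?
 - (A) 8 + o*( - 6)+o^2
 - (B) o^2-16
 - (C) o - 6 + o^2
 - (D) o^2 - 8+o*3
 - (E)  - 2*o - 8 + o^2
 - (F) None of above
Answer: F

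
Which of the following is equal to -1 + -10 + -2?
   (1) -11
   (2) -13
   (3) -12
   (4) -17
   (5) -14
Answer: 2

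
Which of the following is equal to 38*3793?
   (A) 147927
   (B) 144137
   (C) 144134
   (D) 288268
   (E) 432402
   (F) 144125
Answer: C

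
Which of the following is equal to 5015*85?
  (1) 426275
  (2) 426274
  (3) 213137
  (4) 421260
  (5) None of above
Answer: 1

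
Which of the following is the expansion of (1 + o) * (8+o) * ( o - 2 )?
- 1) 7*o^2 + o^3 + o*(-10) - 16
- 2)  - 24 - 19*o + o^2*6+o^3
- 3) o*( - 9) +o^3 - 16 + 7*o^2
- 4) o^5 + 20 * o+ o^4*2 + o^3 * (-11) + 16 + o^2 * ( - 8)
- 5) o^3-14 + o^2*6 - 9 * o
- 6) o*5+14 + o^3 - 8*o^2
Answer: 1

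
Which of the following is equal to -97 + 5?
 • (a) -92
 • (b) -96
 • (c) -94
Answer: a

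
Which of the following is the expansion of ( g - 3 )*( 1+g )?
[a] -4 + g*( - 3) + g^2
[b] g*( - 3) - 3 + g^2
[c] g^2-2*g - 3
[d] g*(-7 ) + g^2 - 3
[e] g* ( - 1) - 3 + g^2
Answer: c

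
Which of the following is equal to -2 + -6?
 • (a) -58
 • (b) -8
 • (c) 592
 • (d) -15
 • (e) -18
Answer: b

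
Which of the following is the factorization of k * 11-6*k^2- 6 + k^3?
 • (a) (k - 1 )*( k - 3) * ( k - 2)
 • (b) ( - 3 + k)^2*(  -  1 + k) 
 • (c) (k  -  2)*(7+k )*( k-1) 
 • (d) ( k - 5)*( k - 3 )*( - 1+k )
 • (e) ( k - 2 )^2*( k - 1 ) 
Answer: a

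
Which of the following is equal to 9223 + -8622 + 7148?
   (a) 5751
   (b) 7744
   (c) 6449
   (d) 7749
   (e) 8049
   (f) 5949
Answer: d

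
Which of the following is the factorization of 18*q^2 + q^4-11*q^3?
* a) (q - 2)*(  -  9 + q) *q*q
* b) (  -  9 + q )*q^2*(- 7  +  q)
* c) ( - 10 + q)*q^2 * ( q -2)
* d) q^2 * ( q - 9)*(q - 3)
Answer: a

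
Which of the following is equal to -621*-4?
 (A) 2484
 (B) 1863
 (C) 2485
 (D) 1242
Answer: A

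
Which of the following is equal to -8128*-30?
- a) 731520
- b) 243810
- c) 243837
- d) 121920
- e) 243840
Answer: e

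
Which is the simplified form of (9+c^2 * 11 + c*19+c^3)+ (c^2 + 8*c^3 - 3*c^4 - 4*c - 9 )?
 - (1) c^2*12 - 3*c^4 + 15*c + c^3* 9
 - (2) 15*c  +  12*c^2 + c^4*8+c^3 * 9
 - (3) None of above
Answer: 1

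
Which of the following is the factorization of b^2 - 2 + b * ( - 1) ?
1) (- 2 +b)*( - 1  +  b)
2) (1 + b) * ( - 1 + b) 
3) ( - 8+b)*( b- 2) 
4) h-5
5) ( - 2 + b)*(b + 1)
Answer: 5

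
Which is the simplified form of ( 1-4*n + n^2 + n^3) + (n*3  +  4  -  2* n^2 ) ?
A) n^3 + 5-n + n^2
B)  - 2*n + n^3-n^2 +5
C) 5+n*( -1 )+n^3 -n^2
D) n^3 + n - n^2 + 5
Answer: C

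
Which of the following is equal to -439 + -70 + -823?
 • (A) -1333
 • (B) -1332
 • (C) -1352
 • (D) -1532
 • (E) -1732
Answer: B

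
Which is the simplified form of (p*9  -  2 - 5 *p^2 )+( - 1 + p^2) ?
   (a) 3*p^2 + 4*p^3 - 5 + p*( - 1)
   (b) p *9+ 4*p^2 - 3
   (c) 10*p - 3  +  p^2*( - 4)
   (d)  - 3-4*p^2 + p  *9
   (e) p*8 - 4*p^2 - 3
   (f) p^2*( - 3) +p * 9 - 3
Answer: d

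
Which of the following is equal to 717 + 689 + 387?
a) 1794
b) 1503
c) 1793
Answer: c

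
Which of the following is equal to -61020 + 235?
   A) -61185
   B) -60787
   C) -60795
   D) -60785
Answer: D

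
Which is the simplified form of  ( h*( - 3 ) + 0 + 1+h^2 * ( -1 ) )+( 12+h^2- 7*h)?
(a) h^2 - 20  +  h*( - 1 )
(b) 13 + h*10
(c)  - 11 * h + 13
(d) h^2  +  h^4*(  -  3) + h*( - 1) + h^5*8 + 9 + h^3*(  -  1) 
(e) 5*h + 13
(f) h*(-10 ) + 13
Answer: f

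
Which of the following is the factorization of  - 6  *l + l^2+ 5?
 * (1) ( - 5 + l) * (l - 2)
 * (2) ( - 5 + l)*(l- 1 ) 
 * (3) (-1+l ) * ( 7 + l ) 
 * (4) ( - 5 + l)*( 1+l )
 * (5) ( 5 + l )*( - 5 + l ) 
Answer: 2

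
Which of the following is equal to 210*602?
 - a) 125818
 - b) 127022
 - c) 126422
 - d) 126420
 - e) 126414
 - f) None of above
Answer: d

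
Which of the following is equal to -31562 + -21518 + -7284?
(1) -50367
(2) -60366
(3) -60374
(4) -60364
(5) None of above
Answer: 4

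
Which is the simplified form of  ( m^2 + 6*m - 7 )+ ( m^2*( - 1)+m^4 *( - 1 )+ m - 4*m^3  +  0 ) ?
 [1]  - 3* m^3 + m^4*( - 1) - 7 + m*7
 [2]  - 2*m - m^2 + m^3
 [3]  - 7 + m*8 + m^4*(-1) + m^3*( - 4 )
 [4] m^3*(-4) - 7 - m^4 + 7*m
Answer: 4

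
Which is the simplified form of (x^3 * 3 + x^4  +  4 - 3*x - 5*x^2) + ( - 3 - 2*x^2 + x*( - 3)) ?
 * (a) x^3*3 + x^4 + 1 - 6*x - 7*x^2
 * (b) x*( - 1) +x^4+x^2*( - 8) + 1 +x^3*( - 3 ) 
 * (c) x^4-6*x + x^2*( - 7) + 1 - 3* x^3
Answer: a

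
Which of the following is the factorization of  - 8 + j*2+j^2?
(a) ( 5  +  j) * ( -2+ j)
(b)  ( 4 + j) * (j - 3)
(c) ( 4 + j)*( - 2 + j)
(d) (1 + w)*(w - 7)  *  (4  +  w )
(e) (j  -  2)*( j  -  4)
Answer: c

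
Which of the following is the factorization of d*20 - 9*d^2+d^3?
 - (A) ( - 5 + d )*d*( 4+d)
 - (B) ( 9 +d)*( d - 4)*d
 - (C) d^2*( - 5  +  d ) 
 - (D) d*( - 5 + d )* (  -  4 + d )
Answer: D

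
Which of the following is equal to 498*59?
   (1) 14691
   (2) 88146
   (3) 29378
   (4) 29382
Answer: 4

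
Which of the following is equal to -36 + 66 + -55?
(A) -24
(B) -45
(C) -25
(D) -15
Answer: C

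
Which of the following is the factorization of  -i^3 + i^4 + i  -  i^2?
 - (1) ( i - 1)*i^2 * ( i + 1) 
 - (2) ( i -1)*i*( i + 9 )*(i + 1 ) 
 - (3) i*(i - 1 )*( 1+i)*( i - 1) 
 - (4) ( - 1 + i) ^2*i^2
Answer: 3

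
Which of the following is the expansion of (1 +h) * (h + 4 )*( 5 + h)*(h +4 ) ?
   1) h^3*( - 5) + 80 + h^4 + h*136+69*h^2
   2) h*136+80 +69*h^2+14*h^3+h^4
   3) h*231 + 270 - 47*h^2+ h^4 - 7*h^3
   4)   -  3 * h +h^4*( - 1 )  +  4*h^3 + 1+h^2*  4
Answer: 2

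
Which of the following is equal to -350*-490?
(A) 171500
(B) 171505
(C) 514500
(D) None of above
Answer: A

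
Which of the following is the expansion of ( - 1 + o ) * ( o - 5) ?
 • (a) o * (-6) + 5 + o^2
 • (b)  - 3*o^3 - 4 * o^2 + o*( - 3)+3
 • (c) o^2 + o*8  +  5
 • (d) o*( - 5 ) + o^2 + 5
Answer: a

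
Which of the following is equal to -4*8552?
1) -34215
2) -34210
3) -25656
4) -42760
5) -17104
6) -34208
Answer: 6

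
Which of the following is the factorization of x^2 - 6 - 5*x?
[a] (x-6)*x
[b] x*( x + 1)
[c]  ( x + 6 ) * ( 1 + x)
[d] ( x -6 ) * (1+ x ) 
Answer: d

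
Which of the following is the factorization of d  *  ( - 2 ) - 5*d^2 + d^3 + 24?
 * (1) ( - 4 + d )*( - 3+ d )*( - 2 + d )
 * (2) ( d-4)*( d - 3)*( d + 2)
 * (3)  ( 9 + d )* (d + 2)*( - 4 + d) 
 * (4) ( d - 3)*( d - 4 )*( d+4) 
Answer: 2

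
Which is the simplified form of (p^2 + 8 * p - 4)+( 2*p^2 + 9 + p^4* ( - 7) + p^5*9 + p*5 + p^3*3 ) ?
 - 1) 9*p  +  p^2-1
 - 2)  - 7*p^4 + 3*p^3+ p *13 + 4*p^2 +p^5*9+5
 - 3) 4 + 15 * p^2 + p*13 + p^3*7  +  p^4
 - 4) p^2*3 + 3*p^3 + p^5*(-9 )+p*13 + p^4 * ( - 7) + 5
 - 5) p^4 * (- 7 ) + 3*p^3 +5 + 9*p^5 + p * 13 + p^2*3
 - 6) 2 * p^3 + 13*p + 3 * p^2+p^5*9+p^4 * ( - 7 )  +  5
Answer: 5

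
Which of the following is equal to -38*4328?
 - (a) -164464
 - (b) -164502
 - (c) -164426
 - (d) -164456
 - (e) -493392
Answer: a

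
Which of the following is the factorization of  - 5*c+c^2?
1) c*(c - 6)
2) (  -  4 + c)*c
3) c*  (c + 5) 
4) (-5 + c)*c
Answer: 4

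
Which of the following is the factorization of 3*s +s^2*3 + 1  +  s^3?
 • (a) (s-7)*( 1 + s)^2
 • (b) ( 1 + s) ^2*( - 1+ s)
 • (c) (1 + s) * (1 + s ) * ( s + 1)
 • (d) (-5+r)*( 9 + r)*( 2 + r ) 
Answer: c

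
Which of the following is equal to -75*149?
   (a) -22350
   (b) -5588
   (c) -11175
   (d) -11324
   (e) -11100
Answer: c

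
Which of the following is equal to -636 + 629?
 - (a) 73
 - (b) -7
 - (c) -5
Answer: b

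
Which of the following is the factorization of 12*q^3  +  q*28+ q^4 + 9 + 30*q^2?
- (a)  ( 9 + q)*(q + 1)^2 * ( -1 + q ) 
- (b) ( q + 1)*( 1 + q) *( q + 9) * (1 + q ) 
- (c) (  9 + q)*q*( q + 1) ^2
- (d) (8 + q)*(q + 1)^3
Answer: b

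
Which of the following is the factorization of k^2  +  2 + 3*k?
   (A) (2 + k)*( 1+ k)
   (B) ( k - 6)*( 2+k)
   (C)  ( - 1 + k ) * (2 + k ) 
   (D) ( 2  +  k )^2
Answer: A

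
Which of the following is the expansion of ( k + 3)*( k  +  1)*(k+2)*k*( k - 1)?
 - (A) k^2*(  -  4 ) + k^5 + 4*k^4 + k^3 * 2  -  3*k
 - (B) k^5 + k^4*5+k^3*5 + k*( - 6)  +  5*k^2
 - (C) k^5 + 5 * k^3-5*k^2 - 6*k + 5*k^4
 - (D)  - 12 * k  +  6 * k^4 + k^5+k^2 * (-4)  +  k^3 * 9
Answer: C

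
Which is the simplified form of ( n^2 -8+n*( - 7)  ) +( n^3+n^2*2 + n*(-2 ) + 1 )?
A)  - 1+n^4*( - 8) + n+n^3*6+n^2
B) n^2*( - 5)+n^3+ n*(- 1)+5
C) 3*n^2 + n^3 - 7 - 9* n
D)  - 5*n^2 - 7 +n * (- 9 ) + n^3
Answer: C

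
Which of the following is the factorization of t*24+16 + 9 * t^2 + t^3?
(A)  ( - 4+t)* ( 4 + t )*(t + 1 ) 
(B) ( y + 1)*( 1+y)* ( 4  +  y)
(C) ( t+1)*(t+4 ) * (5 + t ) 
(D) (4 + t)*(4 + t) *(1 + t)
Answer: D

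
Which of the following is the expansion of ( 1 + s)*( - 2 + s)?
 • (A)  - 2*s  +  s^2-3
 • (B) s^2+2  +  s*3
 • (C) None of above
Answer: C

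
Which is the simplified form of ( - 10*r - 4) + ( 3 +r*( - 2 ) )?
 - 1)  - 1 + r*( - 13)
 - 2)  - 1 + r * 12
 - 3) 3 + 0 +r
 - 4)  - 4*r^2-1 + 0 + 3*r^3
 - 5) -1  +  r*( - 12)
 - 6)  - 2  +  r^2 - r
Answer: 5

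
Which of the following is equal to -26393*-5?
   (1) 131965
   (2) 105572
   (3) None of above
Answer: 1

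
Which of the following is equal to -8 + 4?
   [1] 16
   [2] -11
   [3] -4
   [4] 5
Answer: 3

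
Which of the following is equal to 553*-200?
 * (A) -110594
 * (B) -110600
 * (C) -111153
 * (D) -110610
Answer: B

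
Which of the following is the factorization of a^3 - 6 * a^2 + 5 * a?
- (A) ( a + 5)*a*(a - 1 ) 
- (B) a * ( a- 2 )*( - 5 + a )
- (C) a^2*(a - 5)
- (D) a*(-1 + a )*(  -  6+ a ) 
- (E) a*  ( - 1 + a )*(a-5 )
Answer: E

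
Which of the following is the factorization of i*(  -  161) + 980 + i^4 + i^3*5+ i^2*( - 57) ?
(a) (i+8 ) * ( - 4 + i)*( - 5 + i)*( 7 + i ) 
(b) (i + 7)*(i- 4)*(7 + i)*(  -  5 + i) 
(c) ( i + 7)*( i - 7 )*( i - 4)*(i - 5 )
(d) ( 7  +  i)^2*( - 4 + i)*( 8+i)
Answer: b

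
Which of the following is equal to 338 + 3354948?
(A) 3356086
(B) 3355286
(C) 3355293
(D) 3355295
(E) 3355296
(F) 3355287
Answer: B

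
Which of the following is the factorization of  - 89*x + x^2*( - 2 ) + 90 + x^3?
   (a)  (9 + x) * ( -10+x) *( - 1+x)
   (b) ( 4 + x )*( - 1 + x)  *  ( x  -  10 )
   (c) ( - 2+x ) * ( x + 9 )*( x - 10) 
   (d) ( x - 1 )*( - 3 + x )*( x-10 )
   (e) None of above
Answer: a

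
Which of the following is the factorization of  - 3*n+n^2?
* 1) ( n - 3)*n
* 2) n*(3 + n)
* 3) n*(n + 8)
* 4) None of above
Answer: 1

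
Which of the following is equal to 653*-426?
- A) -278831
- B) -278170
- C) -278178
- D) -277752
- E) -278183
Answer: C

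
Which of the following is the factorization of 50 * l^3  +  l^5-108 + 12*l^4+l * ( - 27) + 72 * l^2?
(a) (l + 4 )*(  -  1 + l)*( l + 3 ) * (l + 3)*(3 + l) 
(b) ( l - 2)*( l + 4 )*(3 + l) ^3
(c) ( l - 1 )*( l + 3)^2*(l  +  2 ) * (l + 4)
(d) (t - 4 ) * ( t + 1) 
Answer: a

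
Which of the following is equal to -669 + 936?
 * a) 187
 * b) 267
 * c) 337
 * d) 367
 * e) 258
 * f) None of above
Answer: b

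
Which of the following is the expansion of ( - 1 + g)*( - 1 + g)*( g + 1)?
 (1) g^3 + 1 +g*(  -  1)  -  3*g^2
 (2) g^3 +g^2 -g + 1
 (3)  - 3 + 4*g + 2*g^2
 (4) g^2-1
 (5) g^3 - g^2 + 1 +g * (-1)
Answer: 5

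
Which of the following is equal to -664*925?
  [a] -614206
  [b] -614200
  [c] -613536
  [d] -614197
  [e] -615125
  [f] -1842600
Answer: b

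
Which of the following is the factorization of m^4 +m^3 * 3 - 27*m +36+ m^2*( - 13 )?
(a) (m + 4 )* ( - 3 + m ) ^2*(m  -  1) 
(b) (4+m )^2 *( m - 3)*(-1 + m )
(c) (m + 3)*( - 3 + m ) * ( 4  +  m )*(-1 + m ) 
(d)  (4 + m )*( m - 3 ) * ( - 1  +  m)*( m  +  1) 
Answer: c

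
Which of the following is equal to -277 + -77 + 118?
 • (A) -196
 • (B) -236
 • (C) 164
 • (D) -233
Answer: B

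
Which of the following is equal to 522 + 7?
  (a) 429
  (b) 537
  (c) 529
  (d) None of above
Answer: c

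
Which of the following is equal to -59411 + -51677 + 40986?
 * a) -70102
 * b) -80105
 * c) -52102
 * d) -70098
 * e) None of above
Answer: a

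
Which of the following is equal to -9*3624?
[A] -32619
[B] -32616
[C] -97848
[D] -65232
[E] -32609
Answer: B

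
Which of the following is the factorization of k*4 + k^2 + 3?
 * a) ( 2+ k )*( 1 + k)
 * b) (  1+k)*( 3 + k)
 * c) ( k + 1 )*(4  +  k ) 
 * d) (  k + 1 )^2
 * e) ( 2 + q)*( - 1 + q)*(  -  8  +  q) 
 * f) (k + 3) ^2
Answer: b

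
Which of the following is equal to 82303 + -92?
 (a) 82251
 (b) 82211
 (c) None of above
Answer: b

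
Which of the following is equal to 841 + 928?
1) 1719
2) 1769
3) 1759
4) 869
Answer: 2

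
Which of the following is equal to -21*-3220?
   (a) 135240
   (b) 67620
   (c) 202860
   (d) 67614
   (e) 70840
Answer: b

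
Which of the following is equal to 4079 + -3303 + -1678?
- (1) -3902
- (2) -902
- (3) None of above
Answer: 2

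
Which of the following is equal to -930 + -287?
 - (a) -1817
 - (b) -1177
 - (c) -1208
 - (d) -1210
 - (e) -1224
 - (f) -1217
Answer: f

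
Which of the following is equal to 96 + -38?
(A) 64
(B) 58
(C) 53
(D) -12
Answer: B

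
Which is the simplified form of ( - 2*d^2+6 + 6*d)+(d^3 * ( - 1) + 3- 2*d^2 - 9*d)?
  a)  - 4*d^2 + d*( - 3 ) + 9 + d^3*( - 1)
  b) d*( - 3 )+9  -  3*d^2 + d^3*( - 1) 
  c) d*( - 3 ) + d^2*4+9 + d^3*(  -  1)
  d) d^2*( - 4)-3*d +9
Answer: a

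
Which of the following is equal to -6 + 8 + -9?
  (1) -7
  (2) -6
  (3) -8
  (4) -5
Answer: 1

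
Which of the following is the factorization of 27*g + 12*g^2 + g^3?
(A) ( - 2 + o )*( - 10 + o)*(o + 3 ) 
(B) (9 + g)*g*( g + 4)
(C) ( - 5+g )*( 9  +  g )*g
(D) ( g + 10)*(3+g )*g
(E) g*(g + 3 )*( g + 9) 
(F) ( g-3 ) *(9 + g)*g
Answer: E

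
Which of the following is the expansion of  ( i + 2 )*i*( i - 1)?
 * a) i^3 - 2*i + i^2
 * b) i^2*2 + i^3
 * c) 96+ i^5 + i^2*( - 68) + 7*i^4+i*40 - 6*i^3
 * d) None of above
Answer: a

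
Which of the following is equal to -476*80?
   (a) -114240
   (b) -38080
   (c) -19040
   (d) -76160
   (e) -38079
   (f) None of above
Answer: b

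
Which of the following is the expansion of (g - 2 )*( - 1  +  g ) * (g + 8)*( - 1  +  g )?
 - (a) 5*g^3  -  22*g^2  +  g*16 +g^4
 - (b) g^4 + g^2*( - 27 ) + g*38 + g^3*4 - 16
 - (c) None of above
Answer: b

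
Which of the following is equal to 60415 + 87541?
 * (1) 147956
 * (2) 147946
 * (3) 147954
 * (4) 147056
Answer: 1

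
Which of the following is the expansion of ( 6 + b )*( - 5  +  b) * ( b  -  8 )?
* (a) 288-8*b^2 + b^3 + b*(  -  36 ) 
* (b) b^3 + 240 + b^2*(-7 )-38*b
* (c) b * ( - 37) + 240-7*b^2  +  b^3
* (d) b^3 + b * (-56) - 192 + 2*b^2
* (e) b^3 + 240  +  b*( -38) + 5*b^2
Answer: b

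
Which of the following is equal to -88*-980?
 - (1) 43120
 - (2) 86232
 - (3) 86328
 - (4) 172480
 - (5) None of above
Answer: 5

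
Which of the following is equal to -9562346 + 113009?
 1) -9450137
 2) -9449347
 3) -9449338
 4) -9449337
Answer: 4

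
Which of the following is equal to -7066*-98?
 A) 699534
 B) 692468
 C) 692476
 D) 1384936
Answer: B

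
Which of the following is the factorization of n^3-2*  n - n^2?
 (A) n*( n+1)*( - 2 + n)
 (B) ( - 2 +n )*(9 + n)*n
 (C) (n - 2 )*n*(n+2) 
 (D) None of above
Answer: A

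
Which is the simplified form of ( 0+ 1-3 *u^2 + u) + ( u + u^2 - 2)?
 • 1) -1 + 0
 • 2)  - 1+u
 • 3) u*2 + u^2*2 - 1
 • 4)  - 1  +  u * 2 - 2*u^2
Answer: 4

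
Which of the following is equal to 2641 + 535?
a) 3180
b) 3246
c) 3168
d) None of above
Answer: d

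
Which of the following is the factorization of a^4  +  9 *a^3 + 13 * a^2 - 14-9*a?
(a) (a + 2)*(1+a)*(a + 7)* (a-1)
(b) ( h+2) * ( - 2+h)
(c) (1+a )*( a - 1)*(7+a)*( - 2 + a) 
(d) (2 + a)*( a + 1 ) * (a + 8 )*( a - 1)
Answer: a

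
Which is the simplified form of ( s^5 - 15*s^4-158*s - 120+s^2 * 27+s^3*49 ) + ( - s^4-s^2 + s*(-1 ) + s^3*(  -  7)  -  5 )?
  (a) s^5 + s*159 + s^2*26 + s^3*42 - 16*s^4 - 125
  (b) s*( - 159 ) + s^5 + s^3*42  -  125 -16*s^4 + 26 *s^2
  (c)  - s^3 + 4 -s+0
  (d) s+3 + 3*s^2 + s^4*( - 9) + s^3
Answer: b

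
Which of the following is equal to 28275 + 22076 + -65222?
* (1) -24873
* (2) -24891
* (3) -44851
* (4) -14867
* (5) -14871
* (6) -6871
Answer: 5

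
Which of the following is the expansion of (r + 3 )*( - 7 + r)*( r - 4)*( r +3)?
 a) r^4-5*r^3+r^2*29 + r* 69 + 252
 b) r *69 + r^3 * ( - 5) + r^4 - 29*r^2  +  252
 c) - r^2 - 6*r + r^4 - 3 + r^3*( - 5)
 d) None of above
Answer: b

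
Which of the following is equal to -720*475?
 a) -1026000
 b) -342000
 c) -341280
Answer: b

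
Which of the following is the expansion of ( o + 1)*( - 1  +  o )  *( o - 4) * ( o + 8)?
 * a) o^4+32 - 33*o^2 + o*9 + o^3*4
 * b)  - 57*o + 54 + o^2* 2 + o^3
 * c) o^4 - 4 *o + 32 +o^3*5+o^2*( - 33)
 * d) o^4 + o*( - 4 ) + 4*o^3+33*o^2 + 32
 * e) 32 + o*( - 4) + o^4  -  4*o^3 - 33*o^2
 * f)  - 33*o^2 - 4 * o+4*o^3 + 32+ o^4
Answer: f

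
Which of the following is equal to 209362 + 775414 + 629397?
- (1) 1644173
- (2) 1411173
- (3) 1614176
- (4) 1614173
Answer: 4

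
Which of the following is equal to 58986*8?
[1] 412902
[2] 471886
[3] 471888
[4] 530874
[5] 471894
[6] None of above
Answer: 3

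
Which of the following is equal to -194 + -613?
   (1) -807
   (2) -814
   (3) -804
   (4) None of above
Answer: 1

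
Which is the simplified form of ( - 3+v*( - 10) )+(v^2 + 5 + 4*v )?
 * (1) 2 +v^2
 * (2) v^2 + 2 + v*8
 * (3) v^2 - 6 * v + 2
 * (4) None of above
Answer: 3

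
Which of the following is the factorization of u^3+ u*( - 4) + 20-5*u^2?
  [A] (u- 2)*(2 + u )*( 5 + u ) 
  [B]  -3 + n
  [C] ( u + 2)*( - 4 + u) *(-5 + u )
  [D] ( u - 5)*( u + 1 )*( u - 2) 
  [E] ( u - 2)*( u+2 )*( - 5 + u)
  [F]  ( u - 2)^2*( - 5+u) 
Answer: E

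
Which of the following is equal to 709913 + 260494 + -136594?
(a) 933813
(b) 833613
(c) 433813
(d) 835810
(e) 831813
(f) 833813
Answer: f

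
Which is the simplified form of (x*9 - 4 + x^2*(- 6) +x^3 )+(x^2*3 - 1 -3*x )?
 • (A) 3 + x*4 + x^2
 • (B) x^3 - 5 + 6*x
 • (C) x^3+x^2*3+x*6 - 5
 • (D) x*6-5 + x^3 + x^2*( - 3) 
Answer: D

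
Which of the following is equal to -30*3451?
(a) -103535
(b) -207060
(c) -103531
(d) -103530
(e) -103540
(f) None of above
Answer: d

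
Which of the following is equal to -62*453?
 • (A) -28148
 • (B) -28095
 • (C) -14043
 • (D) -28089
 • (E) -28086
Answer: E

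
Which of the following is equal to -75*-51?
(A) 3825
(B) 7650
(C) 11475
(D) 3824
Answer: A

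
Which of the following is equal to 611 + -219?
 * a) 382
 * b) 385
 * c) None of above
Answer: c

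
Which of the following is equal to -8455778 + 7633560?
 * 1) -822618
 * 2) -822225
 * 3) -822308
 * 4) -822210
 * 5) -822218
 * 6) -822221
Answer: 5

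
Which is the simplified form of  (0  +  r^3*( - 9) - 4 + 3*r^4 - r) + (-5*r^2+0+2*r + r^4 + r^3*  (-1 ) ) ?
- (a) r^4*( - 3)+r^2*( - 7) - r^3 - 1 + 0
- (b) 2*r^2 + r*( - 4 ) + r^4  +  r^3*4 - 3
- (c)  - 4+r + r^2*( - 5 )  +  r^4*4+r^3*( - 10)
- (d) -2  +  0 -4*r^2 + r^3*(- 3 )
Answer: c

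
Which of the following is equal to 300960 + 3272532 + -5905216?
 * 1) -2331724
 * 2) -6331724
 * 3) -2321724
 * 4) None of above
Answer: 1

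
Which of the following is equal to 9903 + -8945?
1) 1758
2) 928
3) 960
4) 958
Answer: 4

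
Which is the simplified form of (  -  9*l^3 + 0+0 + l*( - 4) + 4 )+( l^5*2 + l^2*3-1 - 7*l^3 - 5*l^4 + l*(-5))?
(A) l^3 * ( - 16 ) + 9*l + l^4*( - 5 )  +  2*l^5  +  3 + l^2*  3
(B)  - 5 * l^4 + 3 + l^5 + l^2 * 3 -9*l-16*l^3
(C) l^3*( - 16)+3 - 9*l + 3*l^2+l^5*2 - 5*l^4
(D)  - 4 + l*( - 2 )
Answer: C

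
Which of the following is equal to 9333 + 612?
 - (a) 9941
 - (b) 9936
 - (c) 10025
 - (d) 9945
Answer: d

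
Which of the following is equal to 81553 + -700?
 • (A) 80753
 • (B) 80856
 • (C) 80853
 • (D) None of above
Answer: C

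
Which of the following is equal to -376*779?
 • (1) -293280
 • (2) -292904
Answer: 2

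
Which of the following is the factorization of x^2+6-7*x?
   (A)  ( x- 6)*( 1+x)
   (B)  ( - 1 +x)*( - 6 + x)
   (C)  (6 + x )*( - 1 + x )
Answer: B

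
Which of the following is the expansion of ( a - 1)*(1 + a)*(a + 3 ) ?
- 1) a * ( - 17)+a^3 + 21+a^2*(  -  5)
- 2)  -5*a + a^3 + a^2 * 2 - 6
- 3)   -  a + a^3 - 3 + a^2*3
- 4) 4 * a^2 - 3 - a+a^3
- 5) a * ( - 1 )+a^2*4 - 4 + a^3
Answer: 3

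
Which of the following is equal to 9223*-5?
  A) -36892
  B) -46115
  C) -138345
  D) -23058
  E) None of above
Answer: B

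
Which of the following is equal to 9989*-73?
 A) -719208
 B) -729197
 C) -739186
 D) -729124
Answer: B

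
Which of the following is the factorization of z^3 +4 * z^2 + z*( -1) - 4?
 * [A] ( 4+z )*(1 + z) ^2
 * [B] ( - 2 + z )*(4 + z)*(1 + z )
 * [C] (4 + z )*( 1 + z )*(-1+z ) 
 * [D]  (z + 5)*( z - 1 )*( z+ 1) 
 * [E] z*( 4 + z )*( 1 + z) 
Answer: C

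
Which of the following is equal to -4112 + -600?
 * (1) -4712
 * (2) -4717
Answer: 1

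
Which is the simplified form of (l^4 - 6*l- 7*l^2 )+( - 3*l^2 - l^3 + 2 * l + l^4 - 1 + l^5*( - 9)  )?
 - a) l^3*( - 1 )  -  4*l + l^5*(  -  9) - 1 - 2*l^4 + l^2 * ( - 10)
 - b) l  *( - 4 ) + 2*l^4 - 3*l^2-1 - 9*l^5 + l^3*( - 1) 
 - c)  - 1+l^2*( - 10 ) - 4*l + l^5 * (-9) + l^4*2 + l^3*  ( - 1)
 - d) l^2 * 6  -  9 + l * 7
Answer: c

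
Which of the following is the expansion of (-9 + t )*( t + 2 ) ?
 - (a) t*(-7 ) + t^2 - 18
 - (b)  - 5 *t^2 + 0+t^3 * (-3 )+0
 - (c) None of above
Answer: a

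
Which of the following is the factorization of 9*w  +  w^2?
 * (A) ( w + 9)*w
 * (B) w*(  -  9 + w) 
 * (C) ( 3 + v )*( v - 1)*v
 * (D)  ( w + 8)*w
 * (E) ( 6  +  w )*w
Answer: A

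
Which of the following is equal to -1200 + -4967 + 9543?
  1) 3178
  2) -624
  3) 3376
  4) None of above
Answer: 3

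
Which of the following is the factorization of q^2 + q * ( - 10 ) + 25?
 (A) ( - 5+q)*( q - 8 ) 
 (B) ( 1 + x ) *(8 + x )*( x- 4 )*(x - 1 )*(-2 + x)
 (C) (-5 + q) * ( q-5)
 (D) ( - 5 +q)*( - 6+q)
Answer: C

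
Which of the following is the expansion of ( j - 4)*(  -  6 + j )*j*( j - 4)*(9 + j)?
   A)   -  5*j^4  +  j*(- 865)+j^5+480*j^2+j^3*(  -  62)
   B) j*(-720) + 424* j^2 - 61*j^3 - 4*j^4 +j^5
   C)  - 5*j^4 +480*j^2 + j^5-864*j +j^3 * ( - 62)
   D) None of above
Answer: C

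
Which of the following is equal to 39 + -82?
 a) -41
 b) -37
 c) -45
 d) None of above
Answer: d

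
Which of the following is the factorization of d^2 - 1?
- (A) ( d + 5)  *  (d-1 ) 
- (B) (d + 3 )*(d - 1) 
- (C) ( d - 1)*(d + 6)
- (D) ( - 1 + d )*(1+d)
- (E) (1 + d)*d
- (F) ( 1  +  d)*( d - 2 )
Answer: D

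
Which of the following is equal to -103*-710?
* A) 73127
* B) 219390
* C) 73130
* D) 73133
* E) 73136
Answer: C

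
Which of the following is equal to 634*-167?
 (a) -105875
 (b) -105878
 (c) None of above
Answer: b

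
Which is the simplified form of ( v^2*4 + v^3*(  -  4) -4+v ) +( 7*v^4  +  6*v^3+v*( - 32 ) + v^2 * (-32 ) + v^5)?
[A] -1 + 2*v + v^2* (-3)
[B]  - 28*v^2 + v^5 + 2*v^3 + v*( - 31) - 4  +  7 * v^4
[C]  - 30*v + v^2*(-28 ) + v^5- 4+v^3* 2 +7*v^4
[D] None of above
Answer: B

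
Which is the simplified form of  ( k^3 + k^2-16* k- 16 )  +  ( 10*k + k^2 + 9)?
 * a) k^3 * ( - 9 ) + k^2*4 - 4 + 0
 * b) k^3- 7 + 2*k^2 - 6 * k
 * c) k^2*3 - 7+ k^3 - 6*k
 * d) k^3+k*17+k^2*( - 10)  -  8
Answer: b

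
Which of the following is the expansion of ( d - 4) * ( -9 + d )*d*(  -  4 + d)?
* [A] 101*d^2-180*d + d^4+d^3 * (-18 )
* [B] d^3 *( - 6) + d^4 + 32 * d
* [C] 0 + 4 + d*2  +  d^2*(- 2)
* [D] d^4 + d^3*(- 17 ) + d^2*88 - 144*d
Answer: D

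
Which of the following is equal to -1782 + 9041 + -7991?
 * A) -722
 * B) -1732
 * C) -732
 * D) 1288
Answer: C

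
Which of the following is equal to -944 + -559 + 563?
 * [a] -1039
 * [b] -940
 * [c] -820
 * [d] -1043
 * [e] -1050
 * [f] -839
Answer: b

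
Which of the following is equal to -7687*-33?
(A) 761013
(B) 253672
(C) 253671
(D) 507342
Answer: C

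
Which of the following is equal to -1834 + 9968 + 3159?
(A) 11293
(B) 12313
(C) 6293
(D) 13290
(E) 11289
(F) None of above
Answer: A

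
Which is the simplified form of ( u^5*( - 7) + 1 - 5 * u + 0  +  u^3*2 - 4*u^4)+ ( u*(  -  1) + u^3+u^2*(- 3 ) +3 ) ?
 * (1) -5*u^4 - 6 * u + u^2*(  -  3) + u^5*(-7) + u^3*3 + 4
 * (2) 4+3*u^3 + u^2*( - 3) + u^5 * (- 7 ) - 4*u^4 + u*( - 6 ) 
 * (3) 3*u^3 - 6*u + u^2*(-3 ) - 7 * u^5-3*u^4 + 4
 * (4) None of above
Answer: 2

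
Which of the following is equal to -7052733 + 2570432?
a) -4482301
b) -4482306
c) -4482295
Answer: a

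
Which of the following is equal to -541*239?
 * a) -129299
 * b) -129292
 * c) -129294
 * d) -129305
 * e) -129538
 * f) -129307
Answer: a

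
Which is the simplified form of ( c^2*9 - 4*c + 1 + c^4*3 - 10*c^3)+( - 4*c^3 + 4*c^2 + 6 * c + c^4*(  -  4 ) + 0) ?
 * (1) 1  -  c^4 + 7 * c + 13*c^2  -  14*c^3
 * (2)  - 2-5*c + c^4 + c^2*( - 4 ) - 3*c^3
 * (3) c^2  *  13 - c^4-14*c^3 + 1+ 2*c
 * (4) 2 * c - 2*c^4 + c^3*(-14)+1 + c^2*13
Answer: 3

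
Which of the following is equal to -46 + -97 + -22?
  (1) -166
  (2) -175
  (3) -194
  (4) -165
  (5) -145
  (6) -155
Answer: 4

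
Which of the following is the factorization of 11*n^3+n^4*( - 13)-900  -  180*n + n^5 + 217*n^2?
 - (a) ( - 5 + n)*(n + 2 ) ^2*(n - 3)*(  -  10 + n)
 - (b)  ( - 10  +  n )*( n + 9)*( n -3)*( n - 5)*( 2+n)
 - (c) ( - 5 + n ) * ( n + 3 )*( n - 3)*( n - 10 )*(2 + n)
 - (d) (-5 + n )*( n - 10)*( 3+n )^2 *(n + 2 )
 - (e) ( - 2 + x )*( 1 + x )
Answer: c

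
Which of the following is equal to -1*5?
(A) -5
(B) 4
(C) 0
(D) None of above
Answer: A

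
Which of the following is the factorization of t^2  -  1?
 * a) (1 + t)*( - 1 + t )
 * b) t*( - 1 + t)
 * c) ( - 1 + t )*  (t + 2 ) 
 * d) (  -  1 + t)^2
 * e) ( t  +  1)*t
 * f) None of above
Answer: a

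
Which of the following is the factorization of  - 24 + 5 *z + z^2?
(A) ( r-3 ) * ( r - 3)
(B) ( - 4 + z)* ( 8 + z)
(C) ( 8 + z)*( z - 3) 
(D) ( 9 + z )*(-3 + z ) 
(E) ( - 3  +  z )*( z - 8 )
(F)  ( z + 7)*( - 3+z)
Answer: C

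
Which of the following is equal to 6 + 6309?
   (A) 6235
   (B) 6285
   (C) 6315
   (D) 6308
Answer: C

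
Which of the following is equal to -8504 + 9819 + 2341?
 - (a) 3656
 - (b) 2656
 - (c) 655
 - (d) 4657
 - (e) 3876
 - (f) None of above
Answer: a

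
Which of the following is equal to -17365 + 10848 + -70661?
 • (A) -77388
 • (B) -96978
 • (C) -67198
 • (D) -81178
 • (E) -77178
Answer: E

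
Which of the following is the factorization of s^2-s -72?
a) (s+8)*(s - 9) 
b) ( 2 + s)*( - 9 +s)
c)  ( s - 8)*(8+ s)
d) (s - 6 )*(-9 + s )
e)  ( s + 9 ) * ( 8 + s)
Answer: a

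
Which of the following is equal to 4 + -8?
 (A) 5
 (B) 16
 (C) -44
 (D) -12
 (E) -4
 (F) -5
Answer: E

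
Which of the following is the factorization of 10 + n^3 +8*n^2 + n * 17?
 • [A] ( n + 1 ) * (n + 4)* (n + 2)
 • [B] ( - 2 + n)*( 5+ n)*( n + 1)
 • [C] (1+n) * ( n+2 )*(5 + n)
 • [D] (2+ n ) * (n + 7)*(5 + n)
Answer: C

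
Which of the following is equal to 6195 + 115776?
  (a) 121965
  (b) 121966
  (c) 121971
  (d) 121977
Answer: c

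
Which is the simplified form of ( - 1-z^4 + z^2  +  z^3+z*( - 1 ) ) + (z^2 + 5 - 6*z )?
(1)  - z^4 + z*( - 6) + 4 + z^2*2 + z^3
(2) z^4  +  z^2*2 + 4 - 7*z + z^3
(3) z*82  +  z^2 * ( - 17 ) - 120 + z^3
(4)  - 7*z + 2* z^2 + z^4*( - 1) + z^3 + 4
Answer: 4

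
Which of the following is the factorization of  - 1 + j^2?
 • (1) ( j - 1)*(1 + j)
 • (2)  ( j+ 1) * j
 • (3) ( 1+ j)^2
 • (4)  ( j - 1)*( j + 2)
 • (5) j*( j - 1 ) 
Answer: 1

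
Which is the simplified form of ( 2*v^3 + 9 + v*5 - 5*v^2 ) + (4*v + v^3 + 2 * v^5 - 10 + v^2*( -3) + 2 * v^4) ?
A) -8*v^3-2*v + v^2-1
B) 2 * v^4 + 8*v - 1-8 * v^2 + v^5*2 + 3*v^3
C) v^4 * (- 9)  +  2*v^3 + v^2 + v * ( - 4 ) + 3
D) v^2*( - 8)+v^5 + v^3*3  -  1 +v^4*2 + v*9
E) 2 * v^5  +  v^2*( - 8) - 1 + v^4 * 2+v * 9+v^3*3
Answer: E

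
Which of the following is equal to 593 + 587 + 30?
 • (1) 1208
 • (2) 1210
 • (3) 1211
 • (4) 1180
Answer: 2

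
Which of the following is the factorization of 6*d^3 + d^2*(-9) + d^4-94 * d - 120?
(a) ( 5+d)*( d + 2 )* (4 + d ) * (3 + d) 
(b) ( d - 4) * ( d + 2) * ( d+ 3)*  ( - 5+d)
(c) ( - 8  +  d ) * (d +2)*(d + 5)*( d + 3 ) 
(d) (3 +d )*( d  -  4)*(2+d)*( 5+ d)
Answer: d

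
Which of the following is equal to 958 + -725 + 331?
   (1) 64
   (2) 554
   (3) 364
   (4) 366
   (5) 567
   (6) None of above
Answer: 6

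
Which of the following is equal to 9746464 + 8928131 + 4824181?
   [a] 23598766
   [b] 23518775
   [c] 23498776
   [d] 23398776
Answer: c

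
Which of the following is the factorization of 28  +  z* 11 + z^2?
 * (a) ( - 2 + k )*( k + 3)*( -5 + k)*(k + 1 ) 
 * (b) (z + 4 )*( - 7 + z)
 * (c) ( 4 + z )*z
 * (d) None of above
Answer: d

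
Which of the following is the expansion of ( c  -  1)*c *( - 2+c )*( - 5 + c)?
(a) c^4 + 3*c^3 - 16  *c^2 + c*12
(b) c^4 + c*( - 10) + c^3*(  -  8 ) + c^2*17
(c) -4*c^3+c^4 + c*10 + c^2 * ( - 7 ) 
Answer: b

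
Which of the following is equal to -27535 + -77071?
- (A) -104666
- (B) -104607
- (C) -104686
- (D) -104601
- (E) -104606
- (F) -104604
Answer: E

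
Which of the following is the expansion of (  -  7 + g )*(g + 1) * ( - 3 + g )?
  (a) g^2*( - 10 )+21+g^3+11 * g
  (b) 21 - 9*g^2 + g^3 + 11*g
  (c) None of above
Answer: b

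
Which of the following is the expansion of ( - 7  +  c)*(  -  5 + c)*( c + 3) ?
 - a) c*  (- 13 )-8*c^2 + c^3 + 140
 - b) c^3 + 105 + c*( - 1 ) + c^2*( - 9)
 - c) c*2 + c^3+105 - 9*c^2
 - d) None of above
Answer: b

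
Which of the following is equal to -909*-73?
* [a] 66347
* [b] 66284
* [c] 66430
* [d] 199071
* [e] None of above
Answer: e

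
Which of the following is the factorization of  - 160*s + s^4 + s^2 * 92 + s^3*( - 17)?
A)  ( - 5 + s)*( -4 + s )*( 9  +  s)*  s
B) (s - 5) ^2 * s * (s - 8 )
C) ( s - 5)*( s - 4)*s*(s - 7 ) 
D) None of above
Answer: D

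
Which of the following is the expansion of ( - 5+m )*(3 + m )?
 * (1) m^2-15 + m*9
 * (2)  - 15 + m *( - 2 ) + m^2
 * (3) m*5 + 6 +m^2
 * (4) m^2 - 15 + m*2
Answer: 2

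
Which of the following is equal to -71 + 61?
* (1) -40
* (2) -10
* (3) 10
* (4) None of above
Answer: 2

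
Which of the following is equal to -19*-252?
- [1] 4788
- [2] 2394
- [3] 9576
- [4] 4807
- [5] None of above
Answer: 1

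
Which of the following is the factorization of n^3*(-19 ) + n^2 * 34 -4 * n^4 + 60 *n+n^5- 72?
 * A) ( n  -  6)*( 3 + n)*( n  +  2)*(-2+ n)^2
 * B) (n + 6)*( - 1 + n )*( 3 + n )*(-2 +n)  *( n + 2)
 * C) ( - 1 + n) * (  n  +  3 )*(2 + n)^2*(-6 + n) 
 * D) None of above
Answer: D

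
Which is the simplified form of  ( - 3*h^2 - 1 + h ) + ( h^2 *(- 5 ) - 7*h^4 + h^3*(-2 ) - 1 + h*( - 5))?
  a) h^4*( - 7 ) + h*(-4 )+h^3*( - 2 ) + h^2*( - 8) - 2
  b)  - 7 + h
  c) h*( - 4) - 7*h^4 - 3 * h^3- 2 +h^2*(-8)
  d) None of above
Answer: a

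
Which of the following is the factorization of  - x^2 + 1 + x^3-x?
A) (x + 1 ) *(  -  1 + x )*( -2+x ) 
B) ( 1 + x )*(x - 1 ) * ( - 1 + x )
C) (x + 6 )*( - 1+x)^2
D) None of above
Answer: B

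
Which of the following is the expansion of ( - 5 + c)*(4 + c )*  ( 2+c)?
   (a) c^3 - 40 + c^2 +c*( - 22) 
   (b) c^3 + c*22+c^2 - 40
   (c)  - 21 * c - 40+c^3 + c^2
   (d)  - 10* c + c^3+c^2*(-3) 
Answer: a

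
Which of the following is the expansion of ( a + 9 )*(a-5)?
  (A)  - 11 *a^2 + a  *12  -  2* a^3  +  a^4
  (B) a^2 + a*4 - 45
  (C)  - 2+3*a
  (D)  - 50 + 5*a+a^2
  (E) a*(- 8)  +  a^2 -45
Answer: B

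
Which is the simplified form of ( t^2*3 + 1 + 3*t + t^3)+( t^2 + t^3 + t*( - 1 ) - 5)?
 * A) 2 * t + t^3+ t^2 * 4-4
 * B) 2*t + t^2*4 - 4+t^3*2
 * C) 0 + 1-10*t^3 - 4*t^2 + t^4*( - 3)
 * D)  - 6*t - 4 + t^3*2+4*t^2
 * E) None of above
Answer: B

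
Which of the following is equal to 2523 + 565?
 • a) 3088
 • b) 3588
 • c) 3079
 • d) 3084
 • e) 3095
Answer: a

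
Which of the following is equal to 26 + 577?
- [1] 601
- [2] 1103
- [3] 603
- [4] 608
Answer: 3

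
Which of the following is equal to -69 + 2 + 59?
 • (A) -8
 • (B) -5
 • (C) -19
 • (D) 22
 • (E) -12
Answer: A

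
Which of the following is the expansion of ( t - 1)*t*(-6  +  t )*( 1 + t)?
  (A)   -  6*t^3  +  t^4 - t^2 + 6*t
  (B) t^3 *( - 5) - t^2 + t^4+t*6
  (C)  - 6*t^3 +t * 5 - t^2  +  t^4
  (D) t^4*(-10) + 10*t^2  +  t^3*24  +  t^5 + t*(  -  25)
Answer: A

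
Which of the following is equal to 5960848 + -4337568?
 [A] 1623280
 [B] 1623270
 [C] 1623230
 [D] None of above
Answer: A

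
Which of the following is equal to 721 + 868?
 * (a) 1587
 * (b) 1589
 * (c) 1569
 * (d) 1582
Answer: b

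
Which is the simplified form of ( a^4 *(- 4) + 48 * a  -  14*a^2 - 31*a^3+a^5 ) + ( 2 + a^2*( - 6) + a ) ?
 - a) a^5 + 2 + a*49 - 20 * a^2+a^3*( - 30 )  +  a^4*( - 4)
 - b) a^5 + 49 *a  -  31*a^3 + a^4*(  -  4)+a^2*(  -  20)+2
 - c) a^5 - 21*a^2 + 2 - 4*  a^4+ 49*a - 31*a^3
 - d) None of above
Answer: b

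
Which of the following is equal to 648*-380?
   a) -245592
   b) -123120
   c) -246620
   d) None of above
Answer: d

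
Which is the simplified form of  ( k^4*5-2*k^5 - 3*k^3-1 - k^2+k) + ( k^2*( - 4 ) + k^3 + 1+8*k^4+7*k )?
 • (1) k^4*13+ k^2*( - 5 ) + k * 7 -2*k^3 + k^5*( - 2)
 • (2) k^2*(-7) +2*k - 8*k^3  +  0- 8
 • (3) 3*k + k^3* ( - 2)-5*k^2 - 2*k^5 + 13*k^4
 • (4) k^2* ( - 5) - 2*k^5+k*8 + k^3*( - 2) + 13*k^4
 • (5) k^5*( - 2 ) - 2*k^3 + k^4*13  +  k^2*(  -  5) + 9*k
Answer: 4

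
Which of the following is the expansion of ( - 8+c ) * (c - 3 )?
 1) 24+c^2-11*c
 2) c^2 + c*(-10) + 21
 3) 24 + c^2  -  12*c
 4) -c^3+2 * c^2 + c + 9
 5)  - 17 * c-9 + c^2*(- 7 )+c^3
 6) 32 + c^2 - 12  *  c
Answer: 1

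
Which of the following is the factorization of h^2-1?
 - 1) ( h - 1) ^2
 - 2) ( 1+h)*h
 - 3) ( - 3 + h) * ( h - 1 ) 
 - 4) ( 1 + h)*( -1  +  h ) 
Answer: 4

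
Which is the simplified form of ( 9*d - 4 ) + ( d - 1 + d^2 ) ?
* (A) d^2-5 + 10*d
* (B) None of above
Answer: A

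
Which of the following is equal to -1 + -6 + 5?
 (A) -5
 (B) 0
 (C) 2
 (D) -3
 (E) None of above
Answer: E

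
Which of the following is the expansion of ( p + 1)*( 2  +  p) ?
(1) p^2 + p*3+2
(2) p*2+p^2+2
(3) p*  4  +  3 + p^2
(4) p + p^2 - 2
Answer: 1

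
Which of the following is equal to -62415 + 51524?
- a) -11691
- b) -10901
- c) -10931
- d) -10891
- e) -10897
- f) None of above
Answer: d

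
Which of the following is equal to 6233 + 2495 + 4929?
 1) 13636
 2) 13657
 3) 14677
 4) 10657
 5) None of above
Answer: 2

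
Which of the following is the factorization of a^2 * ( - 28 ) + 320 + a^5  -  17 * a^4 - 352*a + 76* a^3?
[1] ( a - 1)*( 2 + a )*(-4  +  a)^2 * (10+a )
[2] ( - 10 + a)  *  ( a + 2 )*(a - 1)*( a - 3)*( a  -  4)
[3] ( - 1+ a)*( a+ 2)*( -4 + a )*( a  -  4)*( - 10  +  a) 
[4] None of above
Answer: 3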